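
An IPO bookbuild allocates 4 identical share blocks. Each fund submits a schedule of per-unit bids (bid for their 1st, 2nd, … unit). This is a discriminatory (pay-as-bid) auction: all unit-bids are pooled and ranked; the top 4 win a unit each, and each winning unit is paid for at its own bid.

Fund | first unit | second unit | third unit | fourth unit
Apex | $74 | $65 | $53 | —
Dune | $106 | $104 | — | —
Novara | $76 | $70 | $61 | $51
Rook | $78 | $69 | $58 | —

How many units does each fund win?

Dune 2, Novara 1, Rook 1

Merging the schedules and taking the best 4: 106 (Dune-1), 104 (Dune-2), 78 (Rook-1), 76 (Novara-1)
Next rejected bid: $74 (not a price — pay-as-bid).
Allocation: Dune 2, Novara 1, Rook 1.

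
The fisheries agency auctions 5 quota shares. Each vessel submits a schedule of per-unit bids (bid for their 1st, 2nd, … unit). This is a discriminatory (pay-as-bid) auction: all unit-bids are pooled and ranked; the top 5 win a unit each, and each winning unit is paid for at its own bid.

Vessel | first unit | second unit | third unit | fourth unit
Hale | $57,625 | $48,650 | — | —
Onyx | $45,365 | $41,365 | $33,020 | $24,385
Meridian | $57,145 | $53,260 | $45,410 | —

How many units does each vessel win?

All unit-bids, highest first — top 5: 57,625 (Hale-1), 57,145 (Meridian-1), 53,260 (Meridian-2), 48,650 (Hale-2), 45,410 (Meridian-3)
Next rejected bid: $45,365 (not a price — pay-as-bid).
Allocation: Hale 2, Meridian 3.

Hale 2, Meridian 3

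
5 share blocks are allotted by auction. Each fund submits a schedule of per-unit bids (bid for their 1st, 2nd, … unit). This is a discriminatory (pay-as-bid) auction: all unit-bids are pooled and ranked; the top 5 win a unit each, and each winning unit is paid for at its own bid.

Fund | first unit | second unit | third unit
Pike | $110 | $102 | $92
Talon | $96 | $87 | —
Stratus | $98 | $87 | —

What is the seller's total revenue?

Total revenue: $498

All unit-bids, highest first — top 5: 110 (Pike-1), 102 (Pike-2), 98 (Stratus-1), 96 (Talon-1), 92 (Pike-3)
Next rejected bid: $87 (not a price — pay-as-bid).
Each winning unit pays its own bid.
Revenue = 110 + 102 + 98 + 96 + 92 = $498.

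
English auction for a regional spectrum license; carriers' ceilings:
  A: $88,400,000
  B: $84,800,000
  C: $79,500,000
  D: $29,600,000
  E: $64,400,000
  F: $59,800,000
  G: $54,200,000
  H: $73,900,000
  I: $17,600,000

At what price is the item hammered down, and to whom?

Limits ranked: 88,400,000 (A) > 84,800,000 (B) > 79,500,000 (C) > 73,900,000 (H) > 64,400,000 (E) > 59,800,000 (F) > …
Once the price passes $84,800,000, only A is left; the hammer falls at B's limit of $84,800,000.

A wins at $84,800,000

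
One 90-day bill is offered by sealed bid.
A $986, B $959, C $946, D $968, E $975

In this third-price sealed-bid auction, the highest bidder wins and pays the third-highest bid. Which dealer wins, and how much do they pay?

Third-price sealed-bid auction: the highest bidder wins and pays the third-highest bid.
Bids in order: 986 (A) > 975 (E) > 968 (D) > 959 (B) > 946 (C)
A is highest; pays the third-highest bid, $968.

A pays $968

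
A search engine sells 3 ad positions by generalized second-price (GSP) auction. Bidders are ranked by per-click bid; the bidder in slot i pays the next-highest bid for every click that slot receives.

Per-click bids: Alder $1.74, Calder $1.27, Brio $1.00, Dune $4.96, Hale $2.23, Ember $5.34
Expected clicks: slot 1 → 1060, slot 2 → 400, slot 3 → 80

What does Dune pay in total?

Ranked by bid: $5.34 (Ember) > $4.96 (Dune) > $2.23 (Hale) > $1.74 (Alder) > …
Dune holds slot 2 → pays next bid $2.23 × 400 clicks = $892.00.

Dune pays $892.00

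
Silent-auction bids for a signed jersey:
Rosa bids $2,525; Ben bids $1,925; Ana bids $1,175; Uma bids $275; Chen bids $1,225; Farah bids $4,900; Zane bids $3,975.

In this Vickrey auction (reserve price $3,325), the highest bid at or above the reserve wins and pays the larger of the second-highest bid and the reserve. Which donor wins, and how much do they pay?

Rule: the highest bid at or above the reserve wins and pays the larger of the second-highest bid and the reserve.
Bids ranked: 4,900 (Farah) > 3,975 (Zane) > 2,525 (Rosa) > 1,925 (Ben) > 1,225 (Chen) > 1,175 (Ana) > …
Highest eligible bid: Farah at $4,900.
max(second-highest $3,975, reserve $3,325) = $3,975; the reserve does not bind.

Farah pays $3,975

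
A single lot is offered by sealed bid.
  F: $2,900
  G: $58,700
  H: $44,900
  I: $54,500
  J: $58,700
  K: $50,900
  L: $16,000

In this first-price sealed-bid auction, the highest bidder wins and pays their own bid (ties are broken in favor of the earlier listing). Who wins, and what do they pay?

G pays $58,700

Sorting bids: 58,700 (G) > 58,700 (J) > 54,500 (I) > 50,900 (K) > 44,900 (H) > 16,000 (L) > …
G and J tie at $58,700; tie-break gives it to G.
G has the highest bid and pays exactly that: $58,700.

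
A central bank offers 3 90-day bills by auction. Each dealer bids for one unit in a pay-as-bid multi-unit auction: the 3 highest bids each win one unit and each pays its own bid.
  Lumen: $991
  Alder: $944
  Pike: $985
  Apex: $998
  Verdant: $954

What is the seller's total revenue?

Total revenue: $2,974

Ordering the bids: 998 (Apex), 991 (Lumen), 985 (Pike), 954 (Verdant), 944 (Alder)
Top 3: Apex, Lumen, Pike.
Total revenue = 998 + 991 + 985 = $2,974.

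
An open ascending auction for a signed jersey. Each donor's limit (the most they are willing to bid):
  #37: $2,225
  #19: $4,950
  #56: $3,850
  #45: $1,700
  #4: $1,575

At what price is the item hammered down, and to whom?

Rule: the price rises until one bidder remains; the winner pays the price at which the last rival dropped out.
Sorting limits: 4,950 (#19) > 3,850 (#56) > 2,225 (#37) > 1,700 (#45) > 1,575 (#4)
Bidding ends when #56 exits at $3,850; #19 takes it.

#19 wins at $3,850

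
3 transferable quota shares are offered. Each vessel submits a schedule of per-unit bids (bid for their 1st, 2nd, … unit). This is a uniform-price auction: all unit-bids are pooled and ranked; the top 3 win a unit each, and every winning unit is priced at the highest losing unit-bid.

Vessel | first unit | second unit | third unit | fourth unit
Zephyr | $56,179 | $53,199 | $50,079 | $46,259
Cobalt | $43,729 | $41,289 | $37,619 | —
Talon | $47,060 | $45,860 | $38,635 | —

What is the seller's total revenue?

Pooled unit-bids ranked (top 3): 56,179 (Zephyr-1), 53,199 (Zephyr-2), 50,079 (Zephyr-3)
The (k+1)-th unit-bid is $47,060.
Allocation: Zephyr 3. Every unit priced at $47,060.
Revenue = 3 × 47,060 = $141,180.

Total revenue: $141,180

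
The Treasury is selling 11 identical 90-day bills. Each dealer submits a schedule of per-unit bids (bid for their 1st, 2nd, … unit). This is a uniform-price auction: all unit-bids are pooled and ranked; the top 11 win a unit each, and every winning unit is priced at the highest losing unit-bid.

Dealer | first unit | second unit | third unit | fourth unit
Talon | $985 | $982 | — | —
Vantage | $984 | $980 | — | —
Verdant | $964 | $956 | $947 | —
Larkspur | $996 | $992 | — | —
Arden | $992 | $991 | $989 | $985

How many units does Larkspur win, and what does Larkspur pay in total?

Pooled unit-bids ranked (top 11): 996 (Larkspur-1), 992 (Larkspur-2), 992 (Arden-1), 991 (Arden-2), 989 (Arden-3), 985 (Talon-1), 985 (Arden-4), 984 (Vantage-1), 982 (Talon-2), 980 (Vantage-2), 964 (Verdant-1)
Highest rejected unit-bid = $956.
Larkspur wins 2 unit(s) at $956 each.

Larkspur: 2 units, pays $1,912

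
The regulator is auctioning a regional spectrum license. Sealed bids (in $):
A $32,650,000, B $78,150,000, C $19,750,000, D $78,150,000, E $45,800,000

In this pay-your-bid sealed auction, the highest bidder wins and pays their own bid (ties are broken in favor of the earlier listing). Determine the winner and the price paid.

B pays $78,150,000

Rule: the highest bidder wins and pays their own bid.
Bids ranked: 78,150,000 (B) > 78,150,000 (D) > 45,800,000 (E) > 32,650,000 (A) > 19,750,000 (C)
Tie at $78,150,000 → B wins by tie-break.
B has the highest bid and pays exactly that: $78,150,000.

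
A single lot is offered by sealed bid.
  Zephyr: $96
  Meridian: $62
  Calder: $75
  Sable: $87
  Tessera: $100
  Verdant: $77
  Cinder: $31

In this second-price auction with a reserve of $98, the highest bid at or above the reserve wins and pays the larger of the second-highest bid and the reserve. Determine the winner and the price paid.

Tessera pays $98

Rule: the highest bid at or above the reserve wins and pays the larger of the second-highest bid and the reserve.
Bids in order: 100 (Tessera) > 96 (Zephyr) > 87 (Sable) > 77 (Verdant) > 75 (Calder) > 62 (Meridian) > …
Tessera has the top bid at or above the reserve ($100).
Second-highest bid $96 is below the reserve $98, so the reserve binds → payment $98.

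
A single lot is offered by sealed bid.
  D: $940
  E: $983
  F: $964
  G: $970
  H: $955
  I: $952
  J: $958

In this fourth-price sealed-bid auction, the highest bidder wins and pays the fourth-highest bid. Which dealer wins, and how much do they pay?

E pays $958

Sorting bids: 983 (E) > 970 (G) > 964 (F) > 958 (J) > 955 (H) > 952 (I) > …
E wins; payment is bid #4 in the ranking = $958.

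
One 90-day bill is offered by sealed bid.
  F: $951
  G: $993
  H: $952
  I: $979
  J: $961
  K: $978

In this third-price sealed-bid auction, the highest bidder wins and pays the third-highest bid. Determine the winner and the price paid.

Sorting bids: 993 (G) > 979 (I) > 978 (K) > 961 (J) > 952 (H) > 951 (F)
G is highest; pays the third-highest bid, $978.

G pays $978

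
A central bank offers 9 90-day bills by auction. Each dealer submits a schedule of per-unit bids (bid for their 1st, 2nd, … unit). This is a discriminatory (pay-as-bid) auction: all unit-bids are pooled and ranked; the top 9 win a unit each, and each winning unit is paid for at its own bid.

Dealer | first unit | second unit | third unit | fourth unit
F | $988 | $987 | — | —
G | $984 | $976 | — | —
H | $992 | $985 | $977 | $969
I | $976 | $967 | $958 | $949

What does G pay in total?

G pays $1,960

All unit-bids, highest first — top 9: 992 (H-1), 988 (F-1), 987 (F-2), 985 (H-2), 984 (G-1), 977 (H-3), 976 (G-2), 976 (I-1), 969 (H-4)
Next rejected bid: $967 (not a price — pay-as-bid).
G's winning unit-bids: 984 + 976 = $1,960.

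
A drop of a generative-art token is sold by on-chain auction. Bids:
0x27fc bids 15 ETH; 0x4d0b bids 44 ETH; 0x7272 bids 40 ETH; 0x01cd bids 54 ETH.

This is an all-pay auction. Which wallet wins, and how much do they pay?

0x01cd pays 54 ETH

Rule: the highest bidder wins the item, but every bidder pays their own bid.
Bids ranked: 54 (0x01cd) > 44 (0x4d0b) > 40 (0x7272) > 15 (0x27fc)
0x01cd wins with the top bid; all bids are sunk regardless.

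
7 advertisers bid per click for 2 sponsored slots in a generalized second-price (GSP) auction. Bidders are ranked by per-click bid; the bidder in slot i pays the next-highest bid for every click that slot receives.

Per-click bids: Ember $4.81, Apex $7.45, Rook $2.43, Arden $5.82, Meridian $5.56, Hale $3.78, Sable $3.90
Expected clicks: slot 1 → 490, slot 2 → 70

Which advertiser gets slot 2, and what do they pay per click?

Per-click bids in order: $7.45 (Apex) > $5.82 (Arden) > $5.56 (Meridian) > …
Slot 2 goes to the second-ranked bidder, Arden, who pays the next bid down: $5.56/click.

Arden; $5.56 per click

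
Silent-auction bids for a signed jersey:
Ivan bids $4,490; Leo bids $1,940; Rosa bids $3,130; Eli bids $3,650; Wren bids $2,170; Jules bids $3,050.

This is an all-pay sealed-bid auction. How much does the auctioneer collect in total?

Total revenue: $18,430

Sorting bids: 4,490 (Ivan) > 3,650 (Eli) > 3,130 (Rosa) > 3,050 (Jules) > 2,170 (Wren) > 1,940 (Leo)
Ivan wins with the top bid; all bids are sunk regardless.
Every bidder forfeits their bid regardless of winning.
Revenue = 4,490 + 1,940 + 3,130 + 3,650 + 2,170 + 3,050 = $18,430.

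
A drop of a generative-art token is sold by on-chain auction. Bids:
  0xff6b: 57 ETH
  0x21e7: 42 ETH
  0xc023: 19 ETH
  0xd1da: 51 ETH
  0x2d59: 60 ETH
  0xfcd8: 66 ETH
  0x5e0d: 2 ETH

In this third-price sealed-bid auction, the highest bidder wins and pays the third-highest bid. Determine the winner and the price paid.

Bids in order: 66 (0xfcd8) > 60 (0x2d59) > 57 (0xff6b) > 51 (0xd1da) > 42 (0x21e7) > 19 (0xc023) > …
0xfcd8 is highest; pays the third-highest bid, 57 ETH.

0xfcd8 pays 57 ETH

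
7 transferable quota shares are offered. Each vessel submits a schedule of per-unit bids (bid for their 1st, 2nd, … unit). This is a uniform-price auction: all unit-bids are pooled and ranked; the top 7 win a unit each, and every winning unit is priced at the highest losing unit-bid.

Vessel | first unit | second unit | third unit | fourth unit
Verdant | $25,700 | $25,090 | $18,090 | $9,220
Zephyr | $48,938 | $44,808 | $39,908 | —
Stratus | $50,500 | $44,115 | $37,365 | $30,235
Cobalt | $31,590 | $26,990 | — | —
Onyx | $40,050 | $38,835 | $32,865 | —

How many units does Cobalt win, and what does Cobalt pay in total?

Merging the schedules and taking the best 7: 50,500 (Stratus-1), 48,938 (Zephyr-1), 44,808 (Zephyr-2), 44,115 (Stratus-2), 40,050 (Onyx-1), 39,908 (Zephyr-3), 38,835 (Onyx-2)
First bid not allocated: $37,365.
Cobalt wins 0 unit(s) at $37,365 each.

Cobalt: 0 units, pays $0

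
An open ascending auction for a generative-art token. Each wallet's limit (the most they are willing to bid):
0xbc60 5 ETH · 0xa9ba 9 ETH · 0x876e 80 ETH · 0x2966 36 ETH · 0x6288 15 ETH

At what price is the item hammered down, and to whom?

Rule: the price rises until one bidder remains; the winner pays the price at which the last rival dropped out.
Sorting limits: 80 (0x876e) > 36 (0x2966) > 15 (0x6288) > 9 (0xa9ba) > 5 (0xbc60)
0x2966 is the last rival to drop out, at 36 ETH; 0x876e remains and wins at that price.

0x876e wins at 36 ETH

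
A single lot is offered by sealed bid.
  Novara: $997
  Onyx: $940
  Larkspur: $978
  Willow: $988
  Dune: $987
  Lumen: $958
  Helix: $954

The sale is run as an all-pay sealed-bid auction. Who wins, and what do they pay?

Novara pays $997

Bids in order: 997 (Novara) > 988 (Willow) > 987 (Dune) > 978 (Larkspur) > 958 (Lumen) > 954 (Helix) > …
Novara wins with the top bid; all bids are sunk regardless.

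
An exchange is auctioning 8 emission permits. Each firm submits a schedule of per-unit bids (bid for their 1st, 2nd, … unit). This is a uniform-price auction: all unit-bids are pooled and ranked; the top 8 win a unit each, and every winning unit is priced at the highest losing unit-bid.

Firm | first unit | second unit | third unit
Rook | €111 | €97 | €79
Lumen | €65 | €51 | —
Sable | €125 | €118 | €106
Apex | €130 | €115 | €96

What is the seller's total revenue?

Merging the schedules and taking the best 8: 130 (Apex-1), 125 (Sable-1), 118 (Sable-2), 115 (Apex-2), 111 (Rook-1), 106 (Sable-3), 97 (Rook-2), 96 (Apex-3)
First bid not allocated: €79.
Allocation: Apex 3, Rook 2, Sable 3. Every unit priced at €79.
Revenue = 8 × 79 = €632.

Total revenue: €632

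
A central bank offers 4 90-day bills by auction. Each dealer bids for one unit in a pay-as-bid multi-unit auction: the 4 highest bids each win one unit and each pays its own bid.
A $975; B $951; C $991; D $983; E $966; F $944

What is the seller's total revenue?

Sorting: 991 (C), 983 (D), 975 (A), 966 (E), 951 (B), 944 (F)
Winners (4 units): C, D, A, E.
Total revenue = 991 + 983 + 975 + 966 = $3,915.

Total revenue: $3,915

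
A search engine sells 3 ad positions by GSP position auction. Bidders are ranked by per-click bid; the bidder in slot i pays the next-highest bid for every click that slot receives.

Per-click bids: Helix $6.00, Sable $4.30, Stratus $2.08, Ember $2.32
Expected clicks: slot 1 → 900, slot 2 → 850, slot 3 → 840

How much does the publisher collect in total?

Per-click bids in order: $6.00 (Helix) > $4.30 (Sable) > $2.32 (Ember) > $2.08 (Stratus)
Slot 1: Helix pays $4.30 × 900 = $3870.00
Slot 2: Sable pays $2.32 × 850 = $1972.00
Slot 3: Ember pays $2.08 × 840 = $1747.20
Total = $7589.20

Total revenue: $7589.20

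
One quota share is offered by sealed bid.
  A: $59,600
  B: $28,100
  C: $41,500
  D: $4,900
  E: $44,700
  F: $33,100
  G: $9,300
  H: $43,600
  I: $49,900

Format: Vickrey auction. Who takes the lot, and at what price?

A pays $49,900

Rule: the highest bidder wins and pays the second-highest bid.
Bids ranked: 59,600 (A) > 49,900 (I) > 44,700 (E) > 43,600 (H) > 41,500 (C) > 33,100 (F) > …
A is highest; pays the second-highest bid, $49,900.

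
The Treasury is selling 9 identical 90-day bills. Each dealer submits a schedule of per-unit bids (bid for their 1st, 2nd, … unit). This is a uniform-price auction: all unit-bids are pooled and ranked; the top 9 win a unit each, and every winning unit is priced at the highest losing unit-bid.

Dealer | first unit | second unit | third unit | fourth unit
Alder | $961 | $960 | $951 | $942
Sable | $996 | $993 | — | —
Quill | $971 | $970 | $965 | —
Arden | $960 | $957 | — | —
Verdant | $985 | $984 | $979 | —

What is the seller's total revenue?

Pooled unit-bids ranked (top 9): 996 (Sable-1), 993 (Sable-2), 985 (Verdant-1), 984 (Verdant-2), 979 (Verdant-3), 971 (Quill-1), 970 (Quill-2), 965 (Quill-3), 961 (Alder-1)
First bid not allocated: $960.
Allocation: Alder 1, Quill 3, Sable 2, Verdant 3. Every unit priced at $960.
Revenue = 9 × 960 = $8,640.

Total revenue: $8,640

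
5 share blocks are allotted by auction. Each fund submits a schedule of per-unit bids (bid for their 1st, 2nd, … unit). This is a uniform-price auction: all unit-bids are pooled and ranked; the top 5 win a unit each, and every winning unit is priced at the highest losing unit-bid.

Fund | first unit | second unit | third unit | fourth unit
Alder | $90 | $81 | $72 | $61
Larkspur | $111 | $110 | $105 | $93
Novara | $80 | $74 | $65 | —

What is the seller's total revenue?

Total revenue: $405

Merging the schedules and taking the best 5: 111 (Larkspur-1), 110 (Larkspur-2), 105 (Larkspur-3), 93 (Larkspur-4), 90 (Alder-1)
The (k+1)-th unit-bid is $81.
Allocation: Alder 1, Larkspur 4. Every unit priced at $81.
Revenue = 5 × 81 = $405.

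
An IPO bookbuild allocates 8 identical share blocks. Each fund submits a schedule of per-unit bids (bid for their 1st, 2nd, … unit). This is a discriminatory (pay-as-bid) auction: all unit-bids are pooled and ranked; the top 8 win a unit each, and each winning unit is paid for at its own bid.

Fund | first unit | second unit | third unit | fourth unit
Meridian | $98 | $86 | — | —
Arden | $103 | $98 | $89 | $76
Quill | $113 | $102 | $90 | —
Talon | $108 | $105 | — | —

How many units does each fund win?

Arden 2, Meridian 1, Quill 3, Talon 2

Merging the schedules and taking the best 8: 113 (Quill-1), 108 (Talon-1), 105 (Talon-2), 103 (Arden-1), 102 (Quill-2), 98 (Meridian-1), 98 (Arden-2), 90 (Quill-3)
Next rejected bid: $89 (not a price — pay-as-bid).
Allocation: Arden 2, Meridian 1, Quill 3, Talon 2.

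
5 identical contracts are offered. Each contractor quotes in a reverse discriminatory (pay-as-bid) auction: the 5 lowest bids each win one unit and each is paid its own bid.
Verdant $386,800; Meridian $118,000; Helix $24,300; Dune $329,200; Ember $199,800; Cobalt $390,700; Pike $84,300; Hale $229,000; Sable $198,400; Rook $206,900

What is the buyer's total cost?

Total cost: $624,800

Bids ranked low→high: 24,300 (Helix), 84,300 (Pike), 118,000 (Meridian), 198,400 (Sable), 199,800 (Ember), 206,900 (Rook), 229,000 (Hale), …
The 5 lowest are Helix, Pike, Meridian, Sable, Ember.
Total cost = 24,300 + 84,300 + 118,000 + 198,400 + 199,800 = $624,800.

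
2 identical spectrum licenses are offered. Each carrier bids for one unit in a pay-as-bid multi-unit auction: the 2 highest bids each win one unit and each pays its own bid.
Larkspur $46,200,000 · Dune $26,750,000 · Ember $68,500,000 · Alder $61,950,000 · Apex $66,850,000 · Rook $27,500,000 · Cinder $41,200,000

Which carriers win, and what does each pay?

Sorting: 68,500,000 (Ember), 66,850,000 (Apex), 61,950,000 (Alder), 46,200,000 (Larkspur), …
Top 2: Ember, Apex.
Each winner pays its own bid: Ember $68,500,000, Apex $66,850,000.

Ember $68,500,000, Apex $66,850,000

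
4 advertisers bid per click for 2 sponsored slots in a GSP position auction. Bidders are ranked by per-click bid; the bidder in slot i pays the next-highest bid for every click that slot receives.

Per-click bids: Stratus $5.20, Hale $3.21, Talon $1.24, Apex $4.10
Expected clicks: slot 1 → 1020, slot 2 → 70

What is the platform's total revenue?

Ranked by bid: $5.20 (Stratus) > $4.10 (Apex) > $3.21 (Hale) > …
Slot 1: Stratus pays $4.10 × 1020 = $4182.00
Slot 2: Apex pays $3.21 × 70 = $224.70
Total = $4406.70

Total revenue: $4406.70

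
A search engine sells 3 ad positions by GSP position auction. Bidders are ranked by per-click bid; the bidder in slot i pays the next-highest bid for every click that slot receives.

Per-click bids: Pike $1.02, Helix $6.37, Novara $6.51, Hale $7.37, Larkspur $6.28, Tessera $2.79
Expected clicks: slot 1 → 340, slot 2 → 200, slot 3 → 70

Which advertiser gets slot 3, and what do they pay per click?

Sorting advertisers: $7.37 (Hale) > $6.51 (Novara) > $6.37 (Helix) > $6.28 (Larkspur) > …
Slot 3 goes to the third-ranked bidder, Helix, who pays the next bid down: $6.28/click.

Helix; $6.28 per click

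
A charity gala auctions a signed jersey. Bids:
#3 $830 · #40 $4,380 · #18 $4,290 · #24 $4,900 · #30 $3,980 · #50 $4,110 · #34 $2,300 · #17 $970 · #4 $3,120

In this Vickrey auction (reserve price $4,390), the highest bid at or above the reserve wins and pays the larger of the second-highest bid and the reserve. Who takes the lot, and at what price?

#24 pays $4,390

Bids in order: 4,900 (#24) > 4,380 (#40) > 4,290 (#18) > 4,110 (#50) > 3,980 (#30) > 3,120 (#4) > …
#24 has the top bid at or above the reserve ($4,900).
Second-highest bid $4,380 is below the reserve $4,390, so the reserve binds → payment $4,390.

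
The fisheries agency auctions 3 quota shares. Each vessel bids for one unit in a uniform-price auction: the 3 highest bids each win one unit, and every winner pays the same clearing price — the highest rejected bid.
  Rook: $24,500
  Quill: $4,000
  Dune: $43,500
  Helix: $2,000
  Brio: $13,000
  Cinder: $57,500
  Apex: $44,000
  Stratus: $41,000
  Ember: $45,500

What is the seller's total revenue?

Sorting: 57,500 (Cinder), 45,500 (Ember), 44,000 (Apex), 43,500 (Dune), 41,000 (Stratus), …
Winners (3 units): Cinder, Ember, Apex.
Clearing price = highest rejected bid = $43,500.
Total revenue = 3 × $43,500 = $130,500.

Total revenue: $130,500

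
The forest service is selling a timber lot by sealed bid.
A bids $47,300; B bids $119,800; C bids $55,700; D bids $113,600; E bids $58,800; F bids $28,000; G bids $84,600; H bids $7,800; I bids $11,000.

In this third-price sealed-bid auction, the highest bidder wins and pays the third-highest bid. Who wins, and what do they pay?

B pays $84,600

Third-price sealed-bid auction: the highest bidder wins and pays the third-highest bid.
Bids ranked: 119,800 (B) > 113,600 (D) > 84,600 (G) > 58,800 (E) > 55,700 (C) > 47,300 (A) > …
B is highest; pays the third-highest bid, $84,600.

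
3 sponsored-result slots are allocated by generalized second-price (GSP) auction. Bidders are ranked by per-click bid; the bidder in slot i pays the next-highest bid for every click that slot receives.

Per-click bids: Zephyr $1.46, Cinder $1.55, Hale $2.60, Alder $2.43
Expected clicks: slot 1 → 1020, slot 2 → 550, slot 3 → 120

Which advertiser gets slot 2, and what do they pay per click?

Alder; $1.55 per click

Ranked by bid: $2.60 (Hale) > $2.43 (Alder) > $1.55 (Cinder) > $1.46 (Zephyr)
Slot 2 goes to the second-ranked bidder, Alder, who pays the next bid down: $1.55/click.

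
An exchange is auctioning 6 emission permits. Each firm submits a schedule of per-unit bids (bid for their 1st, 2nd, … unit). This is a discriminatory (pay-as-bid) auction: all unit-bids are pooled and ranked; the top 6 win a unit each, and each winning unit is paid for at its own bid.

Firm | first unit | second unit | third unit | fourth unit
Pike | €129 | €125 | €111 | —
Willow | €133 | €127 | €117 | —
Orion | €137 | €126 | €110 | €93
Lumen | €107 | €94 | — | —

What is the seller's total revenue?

Merging the schedules and taking the best 6: 137 (Orion-1), 133 (Willow-1), 129 (Pike-1), 127 (Willow-2), 126 (Orion-2), 125 (Pike-2)
Next rejected bid: €117 (not a price — pay-as-bid).
Each winning unit pays its own bid.
Revenue = 137 + 133 + 129 + 127 + 126 + 125 = €777.

Total revenue: €777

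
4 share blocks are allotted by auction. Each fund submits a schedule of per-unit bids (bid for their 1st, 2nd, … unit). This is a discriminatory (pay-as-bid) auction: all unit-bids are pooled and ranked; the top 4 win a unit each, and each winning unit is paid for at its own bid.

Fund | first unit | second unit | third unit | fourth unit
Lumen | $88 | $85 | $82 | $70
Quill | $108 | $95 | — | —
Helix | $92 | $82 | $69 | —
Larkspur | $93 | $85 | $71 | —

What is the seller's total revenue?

Pooled unit-bids ranked (top 4): 108 (Quill-1), 95 (Quill-2), 93 (Larkspur-1), 92 (Helix-1)
Next rejected bid: $88 (not a price — pay-as-bid).
Each winning unit pays its own bid.
Revenue = 108 + 95 + 93 + 92 = $388.

Total revenue: $388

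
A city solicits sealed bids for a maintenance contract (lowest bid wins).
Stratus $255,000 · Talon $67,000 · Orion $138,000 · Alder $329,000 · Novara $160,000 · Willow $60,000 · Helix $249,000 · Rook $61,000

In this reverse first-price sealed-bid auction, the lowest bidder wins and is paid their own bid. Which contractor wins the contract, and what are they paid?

Bids in order: 60,000 (Willow) < 61,000 (Rook) < 67,000 (Talon) < 138,000 (Orion) < 160,000 (Novara) < 249,000 (Helix) < …
First-price: Willow is paid what they bid, $60,000.

Willow is paid $60,000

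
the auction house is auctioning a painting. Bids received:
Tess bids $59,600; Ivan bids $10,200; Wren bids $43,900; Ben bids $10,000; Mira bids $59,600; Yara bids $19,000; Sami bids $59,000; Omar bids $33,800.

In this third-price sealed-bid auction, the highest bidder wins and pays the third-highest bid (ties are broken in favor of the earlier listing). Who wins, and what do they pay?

Tess pays $59,000

Third-price sealed-bid auction: the highest bidder wins and pays the third-highest bid.
Bids ranked: 59,600 (Tess) > 59,600 (Mira) > 59,000 (Sami) > 43,900 (Wren) > 33,800 (Omar) > 19,000 (Yara) > …
Tess and Mira tie at $59,600; tie-break gives it to Tess.
Tess wins; payment is bid #3 in the ranking = $59,000.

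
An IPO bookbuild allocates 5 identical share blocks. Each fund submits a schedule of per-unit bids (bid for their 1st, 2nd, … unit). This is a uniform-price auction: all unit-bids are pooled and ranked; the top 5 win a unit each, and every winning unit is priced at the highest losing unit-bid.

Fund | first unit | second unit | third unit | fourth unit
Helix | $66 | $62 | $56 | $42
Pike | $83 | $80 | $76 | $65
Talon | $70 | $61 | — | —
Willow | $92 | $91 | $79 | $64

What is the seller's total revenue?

All unit-bids, highest first — top 5: 92 (Willow-1), 91 (Willow-2), 83 (Pike-1), 80 (Pike-2), 79 (Willow-3)
First bid not allocated: $76.
Allocation: Pike 2, Willow 3. Every unit priced at $76.
Revenue = 5 × 76 = $380.

Total revenue: $380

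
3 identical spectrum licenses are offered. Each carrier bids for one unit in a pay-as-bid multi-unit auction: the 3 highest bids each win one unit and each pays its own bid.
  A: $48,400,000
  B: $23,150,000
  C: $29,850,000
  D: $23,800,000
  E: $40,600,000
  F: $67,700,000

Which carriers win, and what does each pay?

Bids ranked high→low: 67,700,000 (F), 48,400,000 (A), 40,600,000 (E), 29,850,000 (C), 23,800,000 (D), …
Winners (3 units): F, A, E.
Each winner pays its own bid: F $67,700,000, A $48,400,000, E $40,600,000.

F $67,700,000, A $48,400,000, E $40,600,000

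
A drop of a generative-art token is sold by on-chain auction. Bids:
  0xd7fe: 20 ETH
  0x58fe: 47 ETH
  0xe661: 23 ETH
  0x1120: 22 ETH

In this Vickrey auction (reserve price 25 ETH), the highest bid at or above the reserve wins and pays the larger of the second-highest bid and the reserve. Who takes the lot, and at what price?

0x58fe pays 25 ETH

Rule: the highest bid at or above the reserve wins and pays the larger of the second-highest bid and the reserve.
Bids in order: 47 (0x58fe) > 23 (0xe661) > 22 (0x1120) > 20 (0xd7fe)
0x58fe has the top bid at or above the reserve (47 ETH).
max(second-highest 23 ETH, reserve 25 ETH) = 25 ETH.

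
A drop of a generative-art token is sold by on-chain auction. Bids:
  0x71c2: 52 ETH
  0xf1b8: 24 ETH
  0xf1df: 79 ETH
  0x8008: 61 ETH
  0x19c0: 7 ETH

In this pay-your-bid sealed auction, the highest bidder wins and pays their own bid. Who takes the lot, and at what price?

Rule: the highest bidder wins and pays their own bid.
Bids ranked: 79 (0xf1df) > 61 (0x8008) > 52 (0x71c2) > 24 (0xf1b8) > 7 (0x19c0)
0xf1df has the highest bid and pays exactly that: 79 ETH.

0xf1df pays 79 ETH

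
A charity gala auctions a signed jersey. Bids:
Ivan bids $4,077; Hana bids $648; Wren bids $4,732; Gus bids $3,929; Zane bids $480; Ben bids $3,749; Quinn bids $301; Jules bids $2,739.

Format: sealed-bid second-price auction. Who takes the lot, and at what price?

Wren pays $4,077

Bids ranked: 4,732 (Wren) > 4,077 (Ivan) > 3,929 (Gus) > 3,749 (Ben) > 2,739 (Jules) > 648 (Hana) > …
Wren wins with the highest bid; price is set by the runner-up at $4,077.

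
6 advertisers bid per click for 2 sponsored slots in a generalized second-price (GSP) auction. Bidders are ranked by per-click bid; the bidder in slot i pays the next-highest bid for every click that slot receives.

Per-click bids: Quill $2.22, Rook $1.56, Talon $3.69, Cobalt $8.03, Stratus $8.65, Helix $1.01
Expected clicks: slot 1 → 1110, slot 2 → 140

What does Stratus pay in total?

Stratus pays $8913.30

Ranked by bid: $8.65 (Stratus) > $8.03 (Cobalt) > $3.69 (Talon) > …
Stratus holds slot 1 → pays next bid $8.03 × 1110 clicks = $8913.30.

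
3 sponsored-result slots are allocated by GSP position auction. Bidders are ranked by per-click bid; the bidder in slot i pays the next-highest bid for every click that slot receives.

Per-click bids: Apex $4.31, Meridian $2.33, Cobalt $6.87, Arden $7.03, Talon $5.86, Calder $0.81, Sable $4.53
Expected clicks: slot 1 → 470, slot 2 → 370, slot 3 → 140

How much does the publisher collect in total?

Total revenue: $6031.30

Ranked by bid: $7.03 (Arden) > $6.87 (Cobalt) > $5.86 (Talon) > $4.53 (Sable) > …
Slot 1: Arden pays $6.87 × 470 = $3228.90
Slot 2: Cobalt pays $5.86 × 370 = $2168.20
Slot 3: Talon pays $4.53 × 140 = $634.20
Total = $6031.30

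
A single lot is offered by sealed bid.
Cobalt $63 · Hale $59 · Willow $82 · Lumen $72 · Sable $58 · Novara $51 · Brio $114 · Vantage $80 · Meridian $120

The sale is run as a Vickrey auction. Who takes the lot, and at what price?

Meridian pays $114

Bids ranked: 120 (Meridian) > 114 (Brio) > 82 (Willow) > 80 (Vantage) > 72 (Lumen) > 63 (Cobalt) > …
Meridian is highest; pays the second-highest bid, $114.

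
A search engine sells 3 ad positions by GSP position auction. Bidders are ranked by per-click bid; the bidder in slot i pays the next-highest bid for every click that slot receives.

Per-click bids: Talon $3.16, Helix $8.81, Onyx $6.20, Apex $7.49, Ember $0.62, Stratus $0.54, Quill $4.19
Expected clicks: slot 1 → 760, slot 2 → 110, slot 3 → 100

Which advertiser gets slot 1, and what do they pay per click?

Helix; $7.49 per click

Ranked by bid: $8.81 (Helix) > $7.49 (Apex) > $6.20 (Onyx) > $4.19 (Quill) > …
Slot 1 goes to the first-ranked bidder, Helix, who pays the next bid down: $7.49/click.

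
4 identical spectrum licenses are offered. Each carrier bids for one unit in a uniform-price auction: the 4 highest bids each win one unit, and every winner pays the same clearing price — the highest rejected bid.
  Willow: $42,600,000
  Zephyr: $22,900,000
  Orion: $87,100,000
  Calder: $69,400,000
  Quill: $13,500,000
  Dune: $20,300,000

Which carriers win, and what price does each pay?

Sorting: 87,100,000 (Orion), 69,400,000 (Calder), 42,600,000 (Willow), 22,900,000 (Zephyr), 20,300,000 (Dune), 13,500,000 (Quill)
Top 4: Orion, Calder, Willow, Zephyr.
Highest unsuccessful bid: $20,300,000 → clearing price.

Orion, Calder, Willow, Zephyr; each pays $20,300,000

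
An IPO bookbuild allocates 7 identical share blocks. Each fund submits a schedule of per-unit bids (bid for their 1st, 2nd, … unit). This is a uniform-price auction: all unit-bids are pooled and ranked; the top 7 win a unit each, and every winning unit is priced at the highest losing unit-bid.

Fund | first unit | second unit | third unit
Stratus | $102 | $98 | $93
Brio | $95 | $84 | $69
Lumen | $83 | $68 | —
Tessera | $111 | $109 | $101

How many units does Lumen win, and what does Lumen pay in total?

Merging the schedules and taking the best 7: 111 (Tessera-1), 109 (Tessera-2), 102 (Stratus-1), 101 (Tessera-3), 98 (Stratus-2), 95 (Brio-1), 93 (Stratus-3)
Highest rejected unit-bid = $84.
Lumen wins 0 unit(s) at $84 each.

Lumen: 0 units, pays $0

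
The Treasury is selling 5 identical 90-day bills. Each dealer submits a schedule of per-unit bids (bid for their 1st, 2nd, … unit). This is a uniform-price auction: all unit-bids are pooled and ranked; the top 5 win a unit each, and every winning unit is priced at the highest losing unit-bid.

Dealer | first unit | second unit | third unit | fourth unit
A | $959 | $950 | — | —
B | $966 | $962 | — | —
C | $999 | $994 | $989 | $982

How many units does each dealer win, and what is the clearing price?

All unit-bids, highest first — top 5: 999 (C-1), 994 (C-2), 989 (C-3), 982 (C-4), 966 (B-1)
First bid not allocated: $962.
Allocation: B 1, C 4.

B 1, C 4; clearing price $962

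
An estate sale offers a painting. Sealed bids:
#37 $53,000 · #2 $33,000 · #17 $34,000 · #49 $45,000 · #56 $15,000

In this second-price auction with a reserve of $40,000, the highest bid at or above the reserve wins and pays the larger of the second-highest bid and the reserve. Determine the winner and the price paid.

#37 pays $45,000

Bids ranked: 53,000 (#37) > 45,000 (#49) > 34,000 (#17) > 33,000 (#2) > 15,000 (#56)
#37 has the top bid at or above the reserve ($53,000).
max(second-highest $45,000, reserve $40,000) = $45,000; the reserve does not bind.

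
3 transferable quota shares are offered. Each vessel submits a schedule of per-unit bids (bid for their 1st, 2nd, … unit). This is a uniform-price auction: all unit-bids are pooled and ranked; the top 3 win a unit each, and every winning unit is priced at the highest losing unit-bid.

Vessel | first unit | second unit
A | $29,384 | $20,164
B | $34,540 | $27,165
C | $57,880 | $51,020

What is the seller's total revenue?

Total revenue: $88,152

All unit-bids, highest first — top 3: 57,880 (C-1), 51,020 (C-2), 34,540 (B-1)
The (k+1)-th unit-bid is $29,384.
Allocation: B 1, C 2. Every unit priced at $29,384.
Revenue = 3 × 29,384 = $88,152.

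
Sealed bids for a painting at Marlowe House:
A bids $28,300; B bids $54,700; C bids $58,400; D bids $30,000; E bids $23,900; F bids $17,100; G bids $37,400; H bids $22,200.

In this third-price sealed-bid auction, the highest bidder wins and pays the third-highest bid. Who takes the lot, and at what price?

C pays $37,400

Third-price sealed-bid auction: the highest bidder wins and pays the third-highest bid.
Sorting bids: 58,400 (C) > 54,700 (B) > 37,400 (G) > 30,000 (D) > 28,300 (A) > 23,900 (E) > …
C is highest; pays the third-highest bid, $37,400.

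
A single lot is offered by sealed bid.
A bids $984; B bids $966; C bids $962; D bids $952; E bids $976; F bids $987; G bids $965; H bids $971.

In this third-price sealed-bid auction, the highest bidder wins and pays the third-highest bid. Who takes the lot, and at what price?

Bids ranked: 987 (F) > 984 (A) > 976 (E) > 971 (H) > 966 (B) > 965 (G) > …
F is highest; pays the third-highest bid, $976.

F pays $976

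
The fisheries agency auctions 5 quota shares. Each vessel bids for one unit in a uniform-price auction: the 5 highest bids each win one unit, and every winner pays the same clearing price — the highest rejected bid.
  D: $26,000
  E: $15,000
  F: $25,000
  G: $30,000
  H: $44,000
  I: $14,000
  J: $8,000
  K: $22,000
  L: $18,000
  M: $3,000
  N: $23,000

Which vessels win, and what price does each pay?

Sorting: 44,000 (H), 30,000 (G), 26,000 (D), 25,000 (F), 23,000 (N), 22,000 (K), 18,000 (L), …
The 5 highest are H, G, D, F, N.
First losing bid is K's $22,000, which sets the uniform price.

H, G, D, F, N; each pays $22,000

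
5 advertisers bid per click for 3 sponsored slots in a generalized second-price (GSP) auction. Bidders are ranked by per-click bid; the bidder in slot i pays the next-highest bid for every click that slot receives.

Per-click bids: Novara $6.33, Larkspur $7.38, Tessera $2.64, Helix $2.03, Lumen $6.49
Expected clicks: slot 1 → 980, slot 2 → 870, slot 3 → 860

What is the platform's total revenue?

Total revenue: $14137.70

Per-click bids in order: $7.38 (Larkspur) > $6.49 (Lumen) > $6.33 (Novara) > $2.64 (Tessera) > …
Slot 1: Larkspur pays $6.49 × 980 = $6360.20
Slot 2: Lumen pays $6.33 × 870 = $5507.10
Slot 3: Novara pays $2.64 × 860 = $2270.40
Total = $14137.70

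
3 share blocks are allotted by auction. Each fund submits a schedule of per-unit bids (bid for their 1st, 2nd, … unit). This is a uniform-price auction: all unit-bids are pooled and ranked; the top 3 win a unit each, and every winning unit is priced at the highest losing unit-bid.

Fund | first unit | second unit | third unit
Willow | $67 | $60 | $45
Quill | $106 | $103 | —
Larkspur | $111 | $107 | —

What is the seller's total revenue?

All unit-bids, highest first — top 3: 111 (Larkspur-1), 107 (Larkspur-2), 106 (Quill-1)
Highest rejected unit-bid = $103.
Allocation: Larkspur 2, Quill 1. Every unit priced at $103.
Revenue = 3 × 103 = $309.

Total revenue: $309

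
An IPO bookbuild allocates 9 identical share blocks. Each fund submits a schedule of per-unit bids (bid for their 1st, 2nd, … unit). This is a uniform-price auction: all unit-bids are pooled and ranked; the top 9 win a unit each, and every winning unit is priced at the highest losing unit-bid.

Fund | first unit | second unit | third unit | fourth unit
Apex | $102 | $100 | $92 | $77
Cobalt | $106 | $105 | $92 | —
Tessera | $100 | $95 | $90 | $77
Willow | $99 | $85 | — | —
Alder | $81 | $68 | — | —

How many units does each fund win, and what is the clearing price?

Apex 3, Cobalt 3, Tessera 2, Willow 1; clearing price $90

All unit-bids, highest first — top 9: 106 (Cobalt-1), 105 (Cobalt-2), 102 (Apex-1), 100 (Apex-2), 100 (Tessera-1), 99 (Willow-1), 95 (Tessera-2), 92 (Apex-3), 92 (Cobalt-3)
First bid not allocated: $90.
Allocation: Apex 3, Cobalt 3, Tessera 2, Willow 1.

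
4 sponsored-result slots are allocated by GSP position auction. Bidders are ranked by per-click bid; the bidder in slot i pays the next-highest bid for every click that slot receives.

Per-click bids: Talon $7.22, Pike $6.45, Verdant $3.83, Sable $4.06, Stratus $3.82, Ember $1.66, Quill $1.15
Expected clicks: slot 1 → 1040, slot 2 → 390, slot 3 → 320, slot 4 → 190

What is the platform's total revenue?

Total revenue: $10242.80

Ranked by bid: $7.22 (Talon) > $6.45 (Pike) > $4.06 (Sable) > $3.83 (Verdant) > $3.82 (Stratus) > …
Slot 1: Talon pays $6.45 × 1040 = $6708.00
Slot 2: Pike pays $4.06 × 390 = $1583.40
Slot 3: Sable pays $3.83 × 320 = $1225.60
Slot 4: Verdant pays $3.82 × 190 = $725.80
Total = $10242.80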